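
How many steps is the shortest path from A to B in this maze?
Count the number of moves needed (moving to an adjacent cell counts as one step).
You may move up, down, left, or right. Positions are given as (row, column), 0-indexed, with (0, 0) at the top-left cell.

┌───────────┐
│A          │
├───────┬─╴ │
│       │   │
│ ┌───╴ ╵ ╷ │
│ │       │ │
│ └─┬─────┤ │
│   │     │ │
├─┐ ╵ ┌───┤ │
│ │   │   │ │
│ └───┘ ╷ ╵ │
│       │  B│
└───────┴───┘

Using BFS to find shortest path:
Start: (0, 0), End: (5, 5)
Path found:
(0,0) → (0,1) → (0,2) → (0,3) → (0,4) → (0,5) → (1,5) → (2,5) → (3,5) → (4,5) → (5,5)
Number of steps: 10

Solution:

┌───────────┐
│A → → → → ↓│
├───────┬─╴ │
│       │  ↓│
│ ┌───╴ ╵ ╷ │
│ │       │↓│
│ └─┬─────┤ │
│   │     │↓│
├─┐ ╵ ┌───┤ │
│ │   │   │↓│
│ └───┘ ╷ ╵ │
│       │  B│
└───────┴───┘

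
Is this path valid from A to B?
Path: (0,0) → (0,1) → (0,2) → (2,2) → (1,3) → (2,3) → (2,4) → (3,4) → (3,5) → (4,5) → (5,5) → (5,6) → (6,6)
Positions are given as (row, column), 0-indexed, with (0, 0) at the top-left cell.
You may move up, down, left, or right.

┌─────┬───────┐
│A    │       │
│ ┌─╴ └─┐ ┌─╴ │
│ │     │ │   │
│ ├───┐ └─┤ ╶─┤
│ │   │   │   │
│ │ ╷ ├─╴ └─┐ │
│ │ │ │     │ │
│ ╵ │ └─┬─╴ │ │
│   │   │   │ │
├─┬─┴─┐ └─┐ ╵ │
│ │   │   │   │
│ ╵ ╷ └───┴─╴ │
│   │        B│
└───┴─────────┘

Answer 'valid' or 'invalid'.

Checking path validity:
Result: Invalid move at step 3: cannot move from (0, 2) to (2, 2).

invalid

Correct solution:

┌─────┬───────┐
│A → ↓│       │
│ ┌─╴ └─┐ ┌─╴ │
│ │  ↳ ↓│ │   │
│ ├───┐ └─┤ ╶─┤
│ │   │↳ ↓│   │
│ │ ╷ ├─╴ └─┐ │
│ │ │ │  ↳ ↓│ │
│ ╵ │ └─┬─╴ │ │
│   │   │  ↓│ │
├─┬─┴─┐ └─┐ ╵ │
│ │   │   │↳ ↓│
│ ╵ ╷ └───┴─╴ │
│   │        B│
└───┴─────────┘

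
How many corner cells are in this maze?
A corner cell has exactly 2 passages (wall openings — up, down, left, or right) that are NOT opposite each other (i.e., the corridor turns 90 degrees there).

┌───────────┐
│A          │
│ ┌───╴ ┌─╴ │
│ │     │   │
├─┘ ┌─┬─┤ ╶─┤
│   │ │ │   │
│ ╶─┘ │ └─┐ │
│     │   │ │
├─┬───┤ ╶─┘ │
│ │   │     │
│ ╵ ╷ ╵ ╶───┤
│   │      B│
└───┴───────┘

Counting corner cells (2 non-opposite passages):
Total corners: 18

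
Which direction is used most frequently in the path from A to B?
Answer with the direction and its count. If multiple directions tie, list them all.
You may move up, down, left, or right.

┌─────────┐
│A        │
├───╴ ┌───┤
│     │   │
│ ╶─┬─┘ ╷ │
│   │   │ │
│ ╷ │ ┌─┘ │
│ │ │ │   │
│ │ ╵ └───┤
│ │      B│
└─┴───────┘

Directions: right, right, down, left, left, down, right, down, down, right, right, right
Counts: {'right': 6, 'down': 4, 'left': 2}
Most common: right (6 times)

Solution:

┌─────────┐
│A → ↓    │
├───╴ ┌───┤
│↓ ← ↲│   │
│ ╶─┬─┘ ╷ │
│↳ ↓│   │ │
│ ╷ │ ┌─┘ │
│ │↓│ │   │
│ │ ╵ └───┤
│ │↳ → → B│
└─┴───────┘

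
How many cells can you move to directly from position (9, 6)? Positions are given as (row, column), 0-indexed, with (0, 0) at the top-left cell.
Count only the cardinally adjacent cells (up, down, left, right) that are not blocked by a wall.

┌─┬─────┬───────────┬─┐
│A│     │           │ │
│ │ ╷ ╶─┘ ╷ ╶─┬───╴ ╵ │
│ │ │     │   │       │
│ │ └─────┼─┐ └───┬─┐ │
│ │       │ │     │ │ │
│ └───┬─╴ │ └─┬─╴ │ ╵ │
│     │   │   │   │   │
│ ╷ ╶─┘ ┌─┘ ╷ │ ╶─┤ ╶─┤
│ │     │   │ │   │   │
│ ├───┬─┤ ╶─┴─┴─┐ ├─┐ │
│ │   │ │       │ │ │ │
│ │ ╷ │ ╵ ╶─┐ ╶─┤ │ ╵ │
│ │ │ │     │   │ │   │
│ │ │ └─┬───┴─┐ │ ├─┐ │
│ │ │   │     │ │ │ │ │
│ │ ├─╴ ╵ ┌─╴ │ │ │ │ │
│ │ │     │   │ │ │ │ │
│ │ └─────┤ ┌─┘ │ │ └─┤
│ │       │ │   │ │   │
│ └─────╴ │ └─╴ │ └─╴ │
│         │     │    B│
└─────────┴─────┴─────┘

Checking passable neighbors of (9, 6):
Neighbors: (9, 7)
Count: 1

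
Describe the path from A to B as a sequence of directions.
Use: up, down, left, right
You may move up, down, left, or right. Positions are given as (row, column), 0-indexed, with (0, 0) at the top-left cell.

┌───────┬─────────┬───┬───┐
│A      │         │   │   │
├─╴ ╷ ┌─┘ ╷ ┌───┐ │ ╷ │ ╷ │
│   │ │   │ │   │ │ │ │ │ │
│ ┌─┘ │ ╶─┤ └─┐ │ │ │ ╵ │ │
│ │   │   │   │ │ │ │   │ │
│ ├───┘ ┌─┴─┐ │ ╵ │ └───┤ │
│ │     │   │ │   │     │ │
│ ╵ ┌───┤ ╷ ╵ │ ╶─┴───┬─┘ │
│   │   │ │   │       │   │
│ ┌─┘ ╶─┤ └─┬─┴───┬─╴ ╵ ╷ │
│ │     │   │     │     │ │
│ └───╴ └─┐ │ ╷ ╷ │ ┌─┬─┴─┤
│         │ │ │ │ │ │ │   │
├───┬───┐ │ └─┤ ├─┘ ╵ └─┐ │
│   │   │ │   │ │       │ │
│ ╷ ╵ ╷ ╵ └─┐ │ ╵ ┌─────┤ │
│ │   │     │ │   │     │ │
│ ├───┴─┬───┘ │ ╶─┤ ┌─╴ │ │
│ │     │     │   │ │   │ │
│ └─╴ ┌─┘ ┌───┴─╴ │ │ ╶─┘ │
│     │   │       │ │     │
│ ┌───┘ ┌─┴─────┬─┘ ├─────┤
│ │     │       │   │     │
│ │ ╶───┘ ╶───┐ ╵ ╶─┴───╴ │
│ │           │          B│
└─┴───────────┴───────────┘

Finding the path and converting it to directions:
Path through cells: (0,0) → (0,1) → (1,1) → (1,0) → (2,0) → (3,0) → (4,0) → (4,1) → (3,1) → (3,2) → (3,3) → (2,3) → (1,3) → (1,4) → (0,4) → (0,5) → (1,5) → (2,5) → (2,6) → (3,6) → (4,6) → (4,5) → (3,5) → (3,4) → (4,4) → (5,4) → (5,5) → (6,5) → (7,5) → (7,6) → (8,6) → (9,6) → (9,5) → (9,4) → (10,4) → (10,3) → (11,3) → (11,2) → (11,1) → (12,1) → (12,2) → (12,3) → (12,4) → (11,4) → (11,5) → (11,6) → (11,7) → (12,7) → (12,8) → (12,9) → (12,10) → (12,11) → (12,12)
Directions: right, down, left, down, down, down, right, up, right, right, up, up, right, up, right, down, down, right, down, down, left, up, left, down, down, right, down, down, right, down, down, left, left, down, left, down, left, left, down, right, right, right, up, right, right, right, down, right, right, right, right, right

Solution:

┌───────┬─────────┬───┬───┐
│A ↓    │↱ ↓      │   │   │
├─╴ ╷ ┌─┘ ╷ ┌───┐ │ ╷ │ ╷ │
│↓ ↲│ │↱ ↑│↓│   │ │ │ │ │ │
│ ┌─┘ │ ╶─┤ └─┐ │ │ │ ╵ │ │
│↓│   │↑  │↳ ↓│ │ │ │   │ │
│ ├───┘ ┌─┴─┐ │ ╵ │ └───┤ │
│↓│↱ → ↑│↓ ↰│↓│   │     │ │
│ ╵ ┌───┤ ╷ ╵ │ ╶─┴───┬─┘ │
│↳ ↑│   │↓│↑ ↲│       │   │
│ ┌─┘ ╶─┤ └─┬─┴───┬─╴ ╵ ╷ │
│ │     │↳ ↓│     │     │ │
│ └───╴ └─┐ │ ╷ ╷ │ ┌─┬─┴─┤
│         │↓│ │ │ │ │ │   │
├───┬───┐ │ └─┤ ├─┘ ╵ └─┐ │
│   │   │ │↳ ↓│ │       │ │
│ ╷ ╵ ╷ ╵ └─┐ │ ╵ ┌─────┤ │
│ │   │     │↓│   │     │ │
│ ├───┴─┬───┘ │ ╶─┤ ┌─╴ │ │
│ │     │↓ ← ↲│   │ │   │ │
│ └─╴ ┌─┘ ┌───┴─╴ │ │ ╶─┘ │
│     │↓ ↲│       │ │     │
│ ┌───┘ ┌─┴─────┬─┘ ├─────┤
│ │↓ ← ↲│↱ → → ↓│   │     │
│ │ ╶───┘ ╶───┐ ╵ ╶─┴───╴ │
│ │↳ → → ↑    │↳ → → → → B│
└─┴───────────┴───────────┘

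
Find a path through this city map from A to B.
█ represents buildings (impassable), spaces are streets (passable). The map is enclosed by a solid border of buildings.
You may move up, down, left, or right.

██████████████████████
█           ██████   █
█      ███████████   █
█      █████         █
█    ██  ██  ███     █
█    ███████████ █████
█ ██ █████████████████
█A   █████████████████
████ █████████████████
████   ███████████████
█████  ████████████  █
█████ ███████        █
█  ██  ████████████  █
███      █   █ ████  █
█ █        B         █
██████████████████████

Finding the shortest path from A to B:
Movement: cardinal only
Path length: 17 steps
Directions: right → right → right → down → down → right → down → down → down → down → down → right → right → right → right → right → right

Solution:

██████████████████████
█           ██████   █
█      ███████████   █
█      █████         █
█    ██  ██  ███     █
█    ███████████ █████
█ ██ █████████████████
█A→→↓█████████████████
████↓█████████████████
████↳↓ ███████████████
█████↓ ████████████  █
█████↓███████        █
█  ██↓ ████████████  █
███  ↓   █   █ ████  █
█ █  ↳→→→→→B         █
██████████████████████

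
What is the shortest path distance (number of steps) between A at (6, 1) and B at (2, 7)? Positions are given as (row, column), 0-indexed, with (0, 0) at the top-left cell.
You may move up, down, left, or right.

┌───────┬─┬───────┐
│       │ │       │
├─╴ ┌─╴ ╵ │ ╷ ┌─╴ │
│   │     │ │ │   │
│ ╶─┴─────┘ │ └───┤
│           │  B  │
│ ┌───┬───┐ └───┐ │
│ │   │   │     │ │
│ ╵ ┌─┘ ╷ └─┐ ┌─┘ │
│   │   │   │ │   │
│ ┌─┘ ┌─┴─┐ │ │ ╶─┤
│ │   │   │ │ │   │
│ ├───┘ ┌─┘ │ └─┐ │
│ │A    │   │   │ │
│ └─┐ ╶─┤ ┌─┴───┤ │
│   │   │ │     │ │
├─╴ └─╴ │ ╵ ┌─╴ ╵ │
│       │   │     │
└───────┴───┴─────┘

Finding path from (6, 1) to (2, 7):
Path: (6,1) → (6,2) → (7,2) → (7,3) → (8,3) → (8,2) → (8,1) → (7,1) → (7,0) → (6,0) → (5,0) → (4,0) → (3,0) → (2,0) → (2,1) → (2,2) → (2,3) → (2,4) → (2,5) → (1,5) → (0,5) → (0,6) → (1,6) → (2,6) → (2,7)
Distance: 24 steps

Solution:

┌───────┬─┬───────┐
│       │ │↱ ↓    │
├─╴ ┌─╴ ╵ │ ╷ ┌─╴ │
│   │     │↑│↓│   │
│ ╶─┴─────┘ │ └───┤
│↱ → → → → ↑│↳ B  │
│ ┌───┬───┐ └───┐ │
│↑│   │   │     │ │
│ ╵ ┌─┘ ╷ └─┐ ┌─┘ │
│↑  │   │   │ │   │
│ ┌─┘ ┌─┴─┐ │ │ ╶─┤
│↑│   │   │ │ │   │
│ ├───┘ ┌─┘ │ └─┐ │
│↑│A ↓  │   │   │ │
│ └─┐ ╶─┤ ┌─┴───┤ │
│↑ ↰│↳ ↓│ │     │ │
├─╴ └─╴ │ ╵ ┌─╴ ╵ │
│  ↑ ← ↲│   │     │
└───────┴───┴─────┘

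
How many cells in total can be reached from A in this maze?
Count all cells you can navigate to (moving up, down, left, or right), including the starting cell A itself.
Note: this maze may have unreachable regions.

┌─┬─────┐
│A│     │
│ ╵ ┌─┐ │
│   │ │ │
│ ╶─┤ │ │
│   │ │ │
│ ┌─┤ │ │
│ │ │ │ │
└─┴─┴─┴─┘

Using BFS/flood-fill to find all reachable cells from A:
Maze size: 4 × 4 = 16 total cells
4 cell(s) are walled off and cannot be reached from A.
Reachable cells: 12

Reachable region (· marks reachable cells):

┌─┬─────┐
│A│· · ·│
│ ╵ ┌─┐ │
│· ·│ │·│
│ ╶─┤ │ │
│· ·│ │·│
│ ┌─┤ │ │
│·│ │ │·│
└─┴─┴─┴─┘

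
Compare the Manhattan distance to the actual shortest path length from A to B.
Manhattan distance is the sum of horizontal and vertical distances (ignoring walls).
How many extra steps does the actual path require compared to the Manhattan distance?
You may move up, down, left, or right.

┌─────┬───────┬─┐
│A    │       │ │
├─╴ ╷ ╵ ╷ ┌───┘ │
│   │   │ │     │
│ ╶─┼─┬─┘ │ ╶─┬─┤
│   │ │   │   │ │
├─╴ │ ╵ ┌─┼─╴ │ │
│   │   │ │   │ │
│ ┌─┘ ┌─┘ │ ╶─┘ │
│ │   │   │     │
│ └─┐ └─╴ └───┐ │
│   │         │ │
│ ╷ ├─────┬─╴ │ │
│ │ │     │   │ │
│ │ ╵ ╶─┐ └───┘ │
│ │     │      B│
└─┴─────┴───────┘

Manhattan distance: |7 - 0| + |7 - 0| = 14
Actual path length: 20
Extra steps: 20 - 14 = 6

Solution:

┌─────┬───────┬─┐
│A ↓  │       │ │
├─╴ ╷ ╵ ╷ ┌───┘ │
│↓ ↲│   │ │     │
│ ╶─┼─┬─┘ │ ╶─┬─┤
│↳ ↓│ │   │   │ │
├─╴ │ ╵ ┌─┼─╴ │ │
│↓ ↲│   │ │   │ │
│ ┌─┘ ┌─┘ │ ╶─┘ │
│↓│   │   │     │
│ └─┐ └─╴ └───┐ │
│↳ ↓│         │ │
│ ╷ ├─────┬─╴ │ │
│ │↓│↱ → ↓│   │ │
│ │ ╵ ╶─┐ └───┘ │
│ │↳ ↑  │↳ → → B│
└─┴─────┴───────┘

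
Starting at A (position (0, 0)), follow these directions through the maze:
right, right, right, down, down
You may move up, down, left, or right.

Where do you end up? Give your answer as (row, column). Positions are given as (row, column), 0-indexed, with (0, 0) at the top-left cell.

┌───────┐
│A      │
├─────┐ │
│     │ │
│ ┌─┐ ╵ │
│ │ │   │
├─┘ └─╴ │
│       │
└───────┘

Following directions step by step:
Start: (0, 0)
  right: (0, 0) → (0, 1)
  right: (0, 1) → (0, 2)
  right: (0, 2) → (0, 3)
  down: (0, 3) → (1, 3)
  down: (1, 3) → (2, 3)
Final position: (2, 3)

Path taken:

┌───────┐
│A → → ↓│
├─────┐ │
│     │↓│
│ ┌─┐ ╵ │
│ │ │  B│
├─┘ └─╴ │
│       │
└───────┘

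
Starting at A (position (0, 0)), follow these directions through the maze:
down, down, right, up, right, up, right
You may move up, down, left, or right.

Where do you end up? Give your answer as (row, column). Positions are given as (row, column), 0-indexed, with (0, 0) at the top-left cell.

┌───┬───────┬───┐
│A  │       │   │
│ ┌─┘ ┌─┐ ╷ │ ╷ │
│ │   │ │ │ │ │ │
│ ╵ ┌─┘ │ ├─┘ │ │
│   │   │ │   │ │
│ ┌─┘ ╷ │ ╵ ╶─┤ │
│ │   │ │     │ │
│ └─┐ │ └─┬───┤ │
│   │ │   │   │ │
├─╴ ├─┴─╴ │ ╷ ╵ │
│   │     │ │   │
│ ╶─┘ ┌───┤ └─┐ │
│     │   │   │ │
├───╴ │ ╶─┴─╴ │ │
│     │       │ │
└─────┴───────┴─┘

Following directions step by step:
Start: (0, 0)
  down: (0, 0) → (1, 0)
  down: (1, 0) → (2, 0)
  right: (2, 0) → (2, 1)
  up: (2, 1) → (1, 1)
  right: (1, 1) → (1, 2)
  up: (1, 2) → (0, 2)
  right: (0, 2) → (0, 3)
Final position: (0, 3)

Path taken:

┌───┬───────┬───┐
│A  │↱ B    │   │
│ ┌─┘ ┌─┐ ╷ │ ╷ │
│↓│↱ ↑│ │ │ │ │ │
│ ╵ ┌─┘ │ ├─┘ │ │
│↳ ↑│   │ │   │ │
│ ┌─┘ ╷ │ ╵ ╶─┤ │
│ │   │ │     │ │
│ └─┐ │ └─┬───┤ │
│   │ │   │   │ │
├─╴ ├─┴─╴ │ ╷ ╵ │
│   │     │ │   │
│ ╶─┘ ┌───┤ └─┐ │
│     │   │   │ │
├───╴ │ ╶─┴─╴ │ │
│     │       │ │
└─────┴───────┴─┘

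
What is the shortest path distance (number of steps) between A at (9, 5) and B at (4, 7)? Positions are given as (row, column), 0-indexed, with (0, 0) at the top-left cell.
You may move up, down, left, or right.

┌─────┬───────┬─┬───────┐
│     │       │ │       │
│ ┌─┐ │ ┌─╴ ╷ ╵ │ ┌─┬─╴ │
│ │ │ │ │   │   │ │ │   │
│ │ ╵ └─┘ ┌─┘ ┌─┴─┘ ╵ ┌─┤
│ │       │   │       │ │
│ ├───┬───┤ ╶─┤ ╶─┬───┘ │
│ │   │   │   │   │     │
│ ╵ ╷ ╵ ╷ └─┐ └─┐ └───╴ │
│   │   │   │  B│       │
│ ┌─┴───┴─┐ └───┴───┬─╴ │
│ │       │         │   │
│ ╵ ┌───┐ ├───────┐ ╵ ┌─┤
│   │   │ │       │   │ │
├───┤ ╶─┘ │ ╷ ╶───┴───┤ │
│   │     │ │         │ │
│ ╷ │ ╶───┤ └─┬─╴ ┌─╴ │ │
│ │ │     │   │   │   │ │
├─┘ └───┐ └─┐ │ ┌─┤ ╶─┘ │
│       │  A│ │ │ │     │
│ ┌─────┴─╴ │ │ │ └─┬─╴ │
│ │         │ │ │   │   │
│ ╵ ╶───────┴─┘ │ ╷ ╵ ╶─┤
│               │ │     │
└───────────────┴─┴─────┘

Finding path from (9, 5) to (4, 7):
Path: (9,5) → (9,4) → (8,4) → (8,3) → (8,2) → (7,2) → (7,3) → (7,4) → (6,4) → (5,4) → (5,3) → (5,2) → (5,1) → (6,1) → (6,0) → (5,0) → (4,0) → (3,0) → (2,0) → (1,0) → (0,0) → (0,1) → (0,2) → (1,2) → (2,2) → (2,3) → (2,4) → (1,4) → (1,5) → (0,5) → (0,6) → (1,6) → (2,6) → (2,5) → (3,5) → (3,6) → (4,6) → (4,7)
Distance: 37 steps

Solution:

┌─────┬───────┬─┬───────┐
│↱ → ↓│    ↱ ↓│ │       │
│ ┌─┐ │ ┌─╴ ╷ ╵ │ ┌─┬─╴ │
│↑│ │↓│ │↱ ↑│↓  │ │ │   │
│ │ ╵ └─┘ ┌─┘ ┌─┴─┘ ╵ ┌─┤
│↑│  ↳ → ↑│↓ ↲│       │ │
│ ├───┬───┤ ╶─┤ ╶─┬───┘ │
│↑│   │   │↳ ↓│   │     │
│ ╵ ╷ ╵ ╷ └─┐ └─┐ └───╴ │
│↑  │   │   │↳ B│       │
│ ┌─┴───┴─┐ └───┴───┬─╴ │
│↑│↓ ← ← ↰│         │   │
│ ╵ ┌───┐ ├───────┐ ╵ ┌─┤
│↑ ↲│   │↑│       │   │ │
├───┤ ╶─┘ │ ╷ ╶───┴───┤ │
│   │↱ → ↑│ │         │ │
│ ╷ │ ╶───┤ └─┬─╴ ┌─╴ │ │
│ │ │↑ ← ↰│   │   │   │ │
├─┘ └───┐ └─┐ │ ┌─┤ ╶─┘ │
│       │↑ A│ │ │ │     │
│ ┌─────┴─╴ │ │ │ └─┬─╴ │
│ │         │ │ │   │   │
│ ╵ ╶───────┴─┘ │ ╷ ╵ ╶─┤
│               │ │     │
└───────────────┴─┴─────┘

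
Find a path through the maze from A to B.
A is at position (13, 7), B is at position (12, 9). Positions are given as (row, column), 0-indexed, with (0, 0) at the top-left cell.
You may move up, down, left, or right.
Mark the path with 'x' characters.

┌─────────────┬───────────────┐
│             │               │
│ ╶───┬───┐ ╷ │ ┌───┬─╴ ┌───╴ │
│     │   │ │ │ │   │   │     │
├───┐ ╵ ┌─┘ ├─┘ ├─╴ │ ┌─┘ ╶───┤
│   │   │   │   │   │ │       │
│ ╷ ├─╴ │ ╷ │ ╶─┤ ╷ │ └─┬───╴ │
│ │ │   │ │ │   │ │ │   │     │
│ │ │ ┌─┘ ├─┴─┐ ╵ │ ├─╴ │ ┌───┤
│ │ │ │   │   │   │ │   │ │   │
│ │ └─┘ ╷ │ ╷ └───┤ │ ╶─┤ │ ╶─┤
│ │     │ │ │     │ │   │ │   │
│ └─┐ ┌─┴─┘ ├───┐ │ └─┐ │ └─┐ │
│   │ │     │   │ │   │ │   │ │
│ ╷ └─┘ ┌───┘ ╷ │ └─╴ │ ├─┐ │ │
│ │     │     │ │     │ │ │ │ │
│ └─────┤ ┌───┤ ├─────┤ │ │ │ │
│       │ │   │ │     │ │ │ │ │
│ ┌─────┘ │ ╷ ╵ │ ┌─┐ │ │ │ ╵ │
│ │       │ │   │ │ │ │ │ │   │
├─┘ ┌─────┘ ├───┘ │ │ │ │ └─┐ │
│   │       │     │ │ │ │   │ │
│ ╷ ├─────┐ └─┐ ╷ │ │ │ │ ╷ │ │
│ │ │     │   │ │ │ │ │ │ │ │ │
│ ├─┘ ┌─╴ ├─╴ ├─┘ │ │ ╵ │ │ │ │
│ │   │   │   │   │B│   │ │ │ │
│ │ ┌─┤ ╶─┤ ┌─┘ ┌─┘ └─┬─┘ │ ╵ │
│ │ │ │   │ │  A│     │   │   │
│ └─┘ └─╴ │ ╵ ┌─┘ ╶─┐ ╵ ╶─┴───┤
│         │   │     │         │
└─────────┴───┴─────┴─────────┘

Finding the shortest path from (13, 7) to (12, 9):
Path length: 67 steps
Directions: up → right → up → up → up → up → right → right → down → down → down → down → right → up → up → up → up → up → up → up → left → up → right → up → left → up → up → right → up → right → right → right → down → left → left → down → right → right → down → left → left → down → down → down → right → down → down → down → right → down → down → down → down → left → up → up → up → left → down → down → down → left → down → left → up → left → up

Solution:

┌─────────────┬───────────────┐
│             │        x x x x│
│ ╶───┬───┐ ╷ │ ┌───┬─╴ ┌───╴ │
│     │   │ │ │ │   │x x│x x x│
├───┐ ╵ ┌─┘ ├─┘ ├─╴ │ ┌─┘ ╶───┤
│   │   │   │   │   │x│  x x x│
│ ╷ ├─╴ │ ╷ │ ╶─┤ ╷ │ └─┬───╴ │
│ │ │   │ │ │   │ │ │x x│x x x│
│ │ │ ┌─┘ ├─┴─┐ ╵ │ ├─╴ │ ┌───┤
│ │ │ │   │   │   │ │x x│x│   │
│ │ └─┘ ╷ │ ╷ └───┤ │ ╶─┤ │ ╶─┤
│ │     │ │ │     │ │x x│x│   │
│ └─┐ ┌─┴─┘ ├───┐ │ └─┐ │ └─┐ │
│   │ │     │   │ │   │x│x x│ │
│ ╷ └─┘ ┌───┘ ╷ │ └─╴ │ ├─┐ │ │
│ │     │     │ │     │x│ │x│ │
│ └─────┤ ┌───┤ ├─────┤ │ │ │ │
│       │ │   │ │x x x│x│ │x│ │
│ ┌─────┘ │ ╷ ╵ │ ┌─┐ │ │ │ ╵ │
│ │       │ │   │x│ │x│x│ │x x│
├─┘ ┌─────┘ ├───┘ │ │ │ │ └─┐ │
│   │       │    x│ │x│x│x x│x│
│ ╷ ├─────┐ └─┐ ╷ │ │ │ │ ╷ │ │
│ │ │     │   │ │x│ │x│x│x│x│x│
│ ├─┘ ┌─╴ ├─╴ ├─┘ │ │ ╵ │ │ │ │
│ │   │   │   │x x│B│x x│x│x│x│
│ │ ┌─┤ ╶─┤ ┌─┘ ┌─┘ └─┬─┘ │ ╵ │
│ │ │ │   │ │  A│  x x│x x│x x│
│ └─┘ └─╴ │ ╵ ┌─┘ ╶─┐ ╵ ╶─┴───┤
│         │   │     │x x      │
└─────────┴───┴─────┴─────────┘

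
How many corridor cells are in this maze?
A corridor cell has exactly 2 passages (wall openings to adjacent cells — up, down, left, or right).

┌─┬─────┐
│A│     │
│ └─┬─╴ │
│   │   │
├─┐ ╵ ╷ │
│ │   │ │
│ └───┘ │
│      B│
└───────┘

Counting cells with exactly 2 passages:
Total corridor cells: 12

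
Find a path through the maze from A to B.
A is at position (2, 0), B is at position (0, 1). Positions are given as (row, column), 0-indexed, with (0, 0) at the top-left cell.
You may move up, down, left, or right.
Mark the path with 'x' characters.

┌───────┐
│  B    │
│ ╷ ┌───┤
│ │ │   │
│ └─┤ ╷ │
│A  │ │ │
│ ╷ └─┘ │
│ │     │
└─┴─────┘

Finding the shortest path from (2, 0) to (0, 1):
Path length: 3 steps
Directions: up → up → right

Solution:

┌───────┐
│x B    │
│ ╷ ┌───┤
│x│ │   │
│ └─┤ ╷ │
│A  │ │ │
│ ╷ └─┘ │
│ │     │
└─┴─────┘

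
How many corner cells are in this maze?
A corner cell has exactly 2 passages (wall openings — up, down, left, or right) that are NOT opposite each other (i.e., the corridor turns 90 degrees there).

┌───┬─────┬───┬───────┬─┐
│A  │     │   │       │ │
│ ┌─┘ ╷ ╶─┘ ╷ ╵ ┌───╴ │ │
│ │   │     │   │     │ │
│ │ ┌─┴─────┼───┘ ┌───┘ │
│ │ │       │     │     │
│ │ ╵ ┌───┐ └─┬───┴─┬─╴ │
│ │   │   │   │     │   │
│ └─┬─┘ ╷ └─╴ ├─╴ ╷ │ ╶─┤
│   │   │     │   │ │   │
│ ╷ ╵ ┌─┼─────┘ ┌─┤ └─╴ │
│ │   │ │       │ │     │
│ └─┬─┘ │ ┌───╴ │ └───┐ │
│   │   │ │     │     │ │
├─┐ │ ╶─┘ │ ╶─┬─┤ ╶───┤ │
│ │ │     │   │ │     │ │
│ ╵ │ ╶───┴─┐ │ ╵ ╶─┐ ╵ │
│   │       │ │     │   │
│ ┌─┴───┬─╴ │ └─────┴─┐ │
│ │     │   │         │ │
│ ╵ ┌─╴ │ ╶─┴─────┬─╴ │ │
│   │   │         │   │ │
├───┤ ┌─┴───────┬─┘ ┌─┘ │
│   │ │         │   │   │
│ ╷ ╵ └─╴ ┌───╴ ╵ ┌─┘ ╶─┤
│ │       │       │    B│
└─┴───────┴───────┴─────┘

Counting corner cells (2 non-opposite passages):
Total corners: 77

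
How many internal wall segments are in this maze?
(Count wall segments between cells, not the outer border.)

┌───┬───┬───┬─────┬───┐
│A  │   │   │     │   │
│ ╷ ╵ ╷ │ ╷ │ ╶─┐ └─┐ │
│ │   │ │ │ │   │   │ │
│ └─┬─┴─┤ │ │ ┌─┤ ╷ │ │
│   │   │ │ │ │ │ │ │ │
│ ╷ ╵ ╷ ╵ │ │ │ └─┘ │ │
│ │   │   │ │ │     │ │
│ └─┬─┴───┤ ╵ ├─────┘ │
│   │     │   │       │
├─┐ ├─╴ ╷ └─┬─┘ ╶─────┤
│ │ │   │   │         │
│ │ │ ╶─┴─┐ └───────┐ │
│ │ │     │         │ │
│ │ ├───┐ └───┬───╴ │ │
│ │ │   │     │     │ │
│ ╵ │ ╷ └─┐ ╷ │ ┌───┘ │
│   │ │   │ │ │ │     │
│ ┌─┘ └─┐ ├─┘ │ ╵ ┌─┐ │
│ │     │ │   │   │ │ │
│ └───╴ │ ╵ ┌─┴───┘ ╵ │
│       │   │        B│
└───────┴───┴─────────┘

Counting internal wall segments:
Total internal walls: 100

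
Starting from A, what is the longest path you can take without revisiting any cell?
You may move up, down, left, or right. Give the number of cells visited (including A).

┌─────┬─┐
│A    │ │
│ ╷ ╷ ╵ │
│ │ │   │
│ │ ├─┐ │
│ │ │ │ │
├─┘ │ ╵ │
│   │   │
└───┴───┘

Finding longest simple path using DFS:
Start: (0, 0)
Longest path visits 9 cells
Path: A → right → right → down → right → down → down → left → up

Solution:

┌─────┬─┐
│A → ↓│ │
│ ╷ ╷ ╵ │
│ │ │↳ ↓│
│ │ ├─┐ │
│ │ │B│↓│
├─┘ │ ╵ │
│   │↑ ↲│
└───┴───┘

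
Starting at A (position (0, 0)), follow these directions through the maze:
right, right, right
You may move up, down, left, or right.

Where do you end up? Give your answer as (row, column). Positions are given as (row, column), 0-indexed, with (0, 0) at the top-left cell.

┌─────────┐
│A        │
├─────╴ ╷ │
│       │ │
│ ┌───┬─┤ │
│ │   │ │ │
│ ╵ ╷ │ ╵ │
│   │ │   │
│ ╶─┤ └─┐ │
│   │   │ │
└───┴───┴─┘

Following directions step by step:
Start: (0, 0)
  right: (0, 0) → (0, 1)
  right: (0, 1) → (0, 2)
  right: (0, 2) → (0, 3)
Final position: (0, 3)

Path taken:

┌─────────┐
│A → → B  │
├─────╴ ╷ │
│       │ │
│ ┌───┬─┤ │
│ │   │ │ │
│ ╵ ╷ │ ╵ │
│   │ │   │
│ ╶─┤ └─┐ │
│   │   │ │
└───┴───┴─┘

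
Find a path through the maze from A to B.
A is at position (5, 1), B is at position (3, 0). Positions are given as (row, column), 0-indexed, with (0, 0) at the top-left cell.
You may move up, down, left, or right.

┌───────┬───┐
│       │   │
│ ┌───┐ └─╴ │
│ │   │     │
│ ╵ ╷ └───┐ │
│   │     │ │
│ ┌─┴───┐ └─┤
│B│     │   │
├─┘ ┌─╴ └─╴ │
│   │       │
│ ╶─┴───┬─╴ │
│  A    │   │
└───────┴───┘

Finding the shortest path from (5, 1) to (3, 0):
Path length: 19 steps
Directions: left → up → right → up → right → right → down → right → right → up → left → up → left → left → up → left → down → left → down

Solution:

┌───────┬───┐
│       │   │
│ ┌───┐ └─╴ │
│ │↓ ↰│     │
│ ╵ ╷ └───┐ │
│↓ ↲│↑ ← ↰│ │
│ ┌─┴───┐ └─┤
│B│↱ → ↓│↑ ↰│
├─┘ ┌─╴ └─╴ │
│↱ ↑│  ↳ → ↑│
│ ╶─┴───┬─╴ │
│↑ A    │   │
└───────┴───┘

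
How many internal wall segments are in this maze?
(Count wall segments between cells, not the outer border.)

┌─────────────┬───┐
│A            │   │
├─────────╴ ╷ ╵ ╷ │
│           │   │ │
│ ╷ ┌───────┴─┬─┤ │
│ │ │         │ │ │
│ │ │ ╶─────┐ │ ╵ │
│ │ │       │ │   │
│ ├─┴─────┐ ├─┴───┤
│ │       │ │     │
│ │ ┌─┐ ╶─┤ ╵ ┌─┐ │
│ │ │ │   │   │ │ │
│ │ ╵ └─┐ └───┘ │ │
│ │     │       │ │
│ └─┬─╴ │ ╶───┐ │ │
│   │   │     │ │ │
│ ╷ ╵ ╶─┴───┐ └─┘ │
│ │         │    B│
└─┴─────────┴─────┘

Counting internal wall segments:
Total internal walls: 64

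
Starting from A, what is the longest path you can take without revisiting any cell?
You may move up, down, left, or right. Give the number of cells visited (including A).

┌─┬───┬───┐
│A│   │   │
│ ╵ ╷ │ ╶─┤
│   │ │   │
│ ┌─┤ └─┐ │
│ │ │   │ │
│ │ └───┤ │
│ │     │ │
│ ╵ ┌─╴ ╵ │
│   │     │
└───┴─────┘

Finding longest simple path using DFS:
Start: (0, 0)
Longest path visits 17 cells
Path: A → down → down → down → down → right → up → right → right → down → right → up → up → up → left → up → right

Solution:

┌─┬───┬───┐
│A│   │↱ B│
│ ╵ ╷ │ ╶─┤
│↓  │ │↑ ↰│
│ ┌─┤ └─┐ │
│↓│ │   │↑│
│ │ └───┤ │
│↓│↱ → ↓│↑│
│ ╵ ┌─╴ ╵ │
│↳ ↑│  ↳ ↑│
└───┴─────┘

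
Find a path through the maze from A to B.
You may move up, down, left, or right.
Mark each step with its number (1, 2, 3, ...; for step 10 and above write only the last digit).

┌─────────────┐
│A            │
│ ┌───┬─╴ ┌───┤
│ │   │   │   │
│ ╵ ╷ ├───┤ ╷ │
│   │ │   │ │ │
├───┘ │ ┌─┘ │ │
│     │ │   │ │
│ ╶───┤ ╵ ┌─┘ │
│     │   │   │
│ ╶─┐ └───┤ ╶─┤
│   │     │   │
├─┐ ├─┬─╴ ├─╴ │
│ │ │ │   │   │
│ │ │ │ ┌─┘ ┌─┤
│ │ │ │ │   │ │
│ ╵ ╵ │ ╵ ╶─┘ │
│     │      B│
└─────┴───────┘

Finding the shortest path through the maze:
Path length: 22 steps
Directions: down → down → right → up → right → down → down → left → left → down → right → right → down → right → right → down → left → down → down → right → right → right

Solution:

┌─────────────┐
│A            │
│ ┌───┬─╴ ┌───┤
│1│4 5│   │   │
│ ╵ ╷ ├───┤ ╷ │
│2 3│6│   │ │ │
├───┘ │ ┌─┘ │ │
│9 8 7│ │   │ │
│ ╶───┤ ╵ ┌─┘ │
│0 1 2│   │   │
│ ╶─┐ └───┤ ╶─┤
│   │3 4 5│   │
├─┐ ├─┬─╴ ├─╴ │
│ │ │ │7 6│   │
│ │ │ │ ┌─┘ ┌─┤
│ │ │ │8│   │ │
│ ╵ ╵ │ ╵ ╶─┘ │
│     │9 0 1 B│
└─────┴───────┘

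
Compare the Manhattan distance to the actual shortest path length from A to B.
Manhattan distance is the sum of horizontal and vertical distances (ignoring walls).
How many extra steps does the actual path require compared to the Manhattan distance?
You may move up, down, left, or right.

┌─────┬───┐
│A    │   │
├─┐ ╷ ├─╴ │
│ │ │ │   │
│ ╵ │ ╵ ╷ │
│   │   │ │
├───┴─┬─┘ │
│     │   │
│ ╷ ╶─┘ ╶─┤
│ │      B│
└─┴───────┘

Manhattan distance: |4 - 0| + |4 - 0| = 8
Actual path length: 12
Extra steps: 12 - 8 = 4

Solution:

┌─────┬───┐
│A → ↓│   │
├─┐ ╷ ├─╴ │
│ │ │↓│↱ ↓│
│ ╵ │ ╵ ╷ │
│   │↳ ↑│↓│
├───┴─┬─┘ │
│     │↓ ↲│
│ ╷ ╶─┘ ╶─┤
│ │    ↳ B│
└─┴───────┘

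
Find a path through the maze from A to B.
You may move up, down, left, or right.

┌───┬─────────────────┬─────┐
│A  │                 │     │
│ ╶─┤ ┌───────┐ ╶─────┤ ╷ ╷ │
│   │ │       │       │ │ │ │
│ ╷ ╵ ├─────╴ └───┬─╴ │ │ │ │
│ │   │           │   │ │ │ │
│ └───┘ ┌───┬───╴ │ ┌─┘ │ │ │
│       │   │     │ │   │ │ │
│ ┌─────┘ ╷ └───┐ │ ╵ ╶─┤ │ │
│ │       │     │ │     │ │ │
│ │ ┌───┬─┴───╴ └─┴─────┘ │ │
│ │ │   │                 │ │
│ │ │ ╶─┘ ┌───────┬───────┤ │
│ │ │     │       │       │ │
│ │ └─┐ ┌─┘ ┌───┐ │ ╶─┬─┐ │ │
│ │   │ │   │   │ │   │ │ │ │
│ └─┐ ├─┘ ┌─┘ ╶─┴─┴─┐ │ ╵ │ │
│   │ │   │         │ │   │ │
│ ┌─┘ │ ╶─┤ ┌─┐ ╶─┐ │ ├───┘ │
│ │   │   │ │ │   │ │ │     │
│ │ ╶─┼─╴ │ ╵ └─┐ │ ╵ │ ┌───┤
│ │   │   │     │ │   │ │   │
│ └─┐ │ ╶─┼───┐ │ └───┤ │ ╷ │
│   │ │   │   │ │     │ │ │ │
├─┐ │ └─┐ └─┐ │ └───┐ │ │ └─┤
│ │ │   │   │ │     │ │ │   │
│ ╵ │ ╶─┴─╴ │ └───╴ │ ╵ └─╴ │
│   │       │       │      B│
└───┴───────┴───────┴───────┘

Finding the shortest path through the maze:
Path length: 44 steps
Directions: down → right → down → right → up → up → right → right → right → right → right → down → right → right → right → down → left → down → down → right → up → right → up → up → up → right → right → down → down → down → down → down → down → down → down → down → left → left → down → down → down → down → right → right

Solution:

┌───┬─────────────────┬─────┐
│A  │↱ → → → → ↓      │↱ → ↓│
│ ╶─┤ ┌───────┐ ╶─────┤ ╷ ╷ │
│↳ ↓│↑│       │↳ → → ↓│↑│ │↓│
│ ╷ ╵ ├─────╴ └───┬─╴ │ │ │ │
│ │↳ ↑│           │↓ ↲│↑│ │↓│
│ └───┘ ┌───┬───╴ │ ┌─┘ │ │ │
│       │   │     │↓│↱ ↑│ │↓│
│ ┌─────┘ ╷ └───┐ │ ╵ ╶─┤ │ │
│ │       │     │ │↳ ↑  │ │↓│
│ │ ┌───┬─┴───╴ └─┴─────┘ │ │
│ │ │   │                 │↓│
│ │ │ ╶─┘ ┌───────┬───────┤ │
│ │ │     │       │       │↓│
│ │ └─┐ ┌─┘ ┌───┐ │ ╶─┬─┐ │ │
│ │   │ │   │   │ │   │ │ │↓│
│ └─┐ ├─┘ ┌─┘ ╶─┴─┴─┐ │ ╵ │ │
│   │ │   │         │ │   │↓│
│ ┌─┘ │ ╶─┤ ┌─┐ ╶─┐ │ ├───┘ │
│ │   │   │ │ │   │ │ │↓ ← ↲│
│ │ ╶─┼─╴ │ ╵ └─┐ │ ╵ │ ┌───┤
│ │   │   │     │ │   │↓│   │
│ └─┐ │ ╶─┼───┐ │ └───┤ │ ╷ │
│   │ │   │   │ │     │↓│ │ │
├─┐ │ └─┐ └─┐ │ └───┐ │ │ └─┤
│ │ │   │   │ │     │ │↓│   │
│ ╵ │ ╶─┴─╴ │ └───╴ │ ╵ └─╴ │
│   │       │       │  ↳ → B│
└───┴───────┴───────┴───────┘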